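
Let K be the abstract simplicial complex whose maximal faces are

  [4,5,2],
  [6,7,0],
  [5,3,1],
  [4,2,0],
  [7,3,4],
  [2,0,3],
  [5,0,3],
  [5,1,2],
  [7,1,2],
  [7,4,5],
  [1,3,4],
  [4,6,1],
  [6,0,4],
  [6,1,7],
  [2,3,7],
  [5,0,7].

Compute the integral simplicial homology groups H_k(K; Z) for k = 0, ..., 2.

K has 8 vertices, 24 edges, 16 triangles.
rank ∂_0 = 0, rank ∂_1 = 7 ⇒ b_0 = 8 − 0 − 7 = 1; all invariant factors of ∂_1 are 1 so no torsion. So H_0 ≅ Z.
rank ∂_1 = 7, rank ∂_2 = 15 ⇒ b_1 = 24 − 7 − 15 = 2; all invariant factors of ∂_2 are 1 so no torsion. So H_1 ≅ Z^2.
rank ∂_2 = 15, rank ∂_3 = 0 ⇒ b_2 = 16 − 15 − 0 = 1. So H_2 ≅ Z.

H_0 = Z,  H_1 = Z^2,  H_2 = Z.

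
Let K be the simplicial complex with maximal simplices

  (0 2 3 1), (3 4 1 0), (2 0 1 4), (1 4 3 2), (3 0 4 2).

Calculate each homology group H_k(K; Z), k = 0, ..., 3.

H_0 ≅ Z,  H_1 = 0,  H_2 = 0,  H_3 ≅ Z.

Fix the vertex order 0 < 1 < 2 < 3 < 4 and write every simplex with vertices in increasing order. Then dim K = 3 and the simplices of K are:

  0-simplices (5): [0], [1], [2], [3], [4]
  1-simplices (10): [0,1], [0,2], [0,3], [0,4], [1,2], [1,3], [1,4], [2,3], [2,4], [3,4]
  2-simplices (10): [0,1,2], [0,1,3], [0,1,4], [0,2,3], [0,2,4], [0,3,4], [1,2,3], [1,2,4], [1,3,4], [2,3,4]
  3-simplices (5): [0,1,2,3], [0,1,2,4], [0,1,3,4], [0,2,3,4], [1,2,3,4]

giving chain groups C_0 ≅ Z^5, C_1 ≅ Z^10, C_2 ≅ Z^10, C_3 ≅ Z^5.

Boundary ∂_1: C_1 → C_0 sends each edge [p,q] (with p < q) to q − p.
The 5×10 boundary matrix has rank 4 and Smith normal form diag(1,1,1,1).

Boundary ∂_2: C_2 → C_1 maps a triangle to the signed sum of its edges. For instance
  ∂[0,1,4] = [1,4] − [0,4] + [0,1],
  ∂[0,3,4] = [3,4] − [0,4] + [0,3].
This gives a 10×10 integer matrix of rank 6; reducing to Smith normal form yields diagonal entries (1,1,1,1,1,1).

Boundary ∂_3: C_3 → C_2 sends each 3-simplex σ to the alternating sum Σ_i (−1)^i (σ with its i-th vertex removed). For instance
  ∂[0,1,2,4] = [1,2,4] − [0,2,4] + [0,1,4] − [0,1,2],
  ∂[0,2,3,4] = [2,3,4] − [0,3,4] + [0,2,4] − [0,2,3].
As a 10×5 matrix over Z this has rank 4, with invariant factors (1,1,1,1).

Computing H_k = (kernel of ∂_k) / (image of ∂_{k+1}):

  H_0: rank C_0 − rank ∂_1 = 5 − 4 = 1, and the invariant factors of ∂_1 are all 1, so H_0 ≅ Z.
  H_1: rank ker ∂_1 − rank ∂_2 = (10 − 4) − 6 = 0, and the invariant factors of ∂_2 are all 1, so H_1 ≅ 0.
  H_2: rank ker ∂_2 − rank ∂_3 = (10 − 6) − 4 = 0, and the invariant factors of ∂_3 are all 1, so H_2 ≅ 0.
  H_3: rank ker ∂_3 − rank ∂_4 = (5 − 4) − 0 = 1, and there is no ∂_4, so H_3 ≅ Z.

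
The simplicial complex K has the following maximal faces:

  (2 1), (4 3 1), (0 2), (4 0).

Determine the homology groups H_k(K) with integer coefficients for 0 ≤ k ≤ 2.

H_0 = Z,  H_1 = Z,  H_2 = 0.

Fix the vertex order 0 < 1 < 2 < 3 < 4 and write every simplex with vertices in increasing order. Then dim K = 2 and the simplices of K are:

  0-simplices (5): [0], [1], [2], [3], [4]
  1-simplices (6): [0,2], [0,4], [1,2], [1,3], [1,4], [3,4]
  2-simplices (1): [1,3,4]

so the chain groups are C_0 ≅ Z^5, C_1 ≅ Z^6, C_2 ≅ Z^1.

∂_1: C_1 → C_0 sends each edge [p,q] (with p < q) to q − p. For instance
  ∂[0,4] = [4] − [0].
The resulting 5×6 matrix has rank 4, and its Smith normal form has invariant factors (1,1,1,1).

The boundary map ∂_2: C_2 → C_1 maps a triangle to the signed sum of its edges. For instance
  ∂[1,3,4] = [3,4] − [1,4] + [1,3].
This gives a 6×1 integer matrix of rank 1; reducing to Smith normal form yields diagonal entries (1).

Reading off H_k = ker ∂_k / im ∂_{k+1}:

  H_0: rank C_0 − rank ∂_1 = 5 − 4 = 1, and the invariant factors of ∂_1 are all 1, so H_0 = Z.
  H_1: rank ker ∂_1 − rank ∂_2 = (6 − 4) − 1 = 1, and the invariant factors of ∂_2 are all 1, so H_1 = Z.
  H_2: rank ker ∂_2 − rank ∂_3 = (1 − 1) − 0 = 0, and there is no ∂_3, so H_2 = 0.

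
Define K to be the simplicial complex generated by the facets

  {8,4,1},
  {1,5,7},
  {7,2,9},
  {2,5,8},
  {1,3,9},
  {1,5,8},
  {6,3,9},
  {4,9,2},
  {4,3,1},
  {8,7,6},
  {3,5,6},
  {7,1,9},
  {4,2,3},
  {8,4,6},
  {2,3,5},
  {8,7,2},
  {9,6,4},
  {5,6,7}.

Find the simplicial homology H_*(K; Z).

H_0 ≅ Z,  H_1 ≅ Z ⊕ Z/2Z,  H_2 = 0.

Order the vertices as 1 < 2 < 3 < 4 < 5 < 6 < 7 < 8 < 9. Listing each simplex with vertices in this order, K has dimension 2 with simplices:

  0-simplices (9): [1], [2], [3], [4], [5], [6], [7], [8], [9]
  1-simplices (27): (27 of them)
  2-simplices (18): [1,3,4], [1,3,9], [1,4,8], [1,5,7], [1,5,8], [1,7,9], [2,3,4], [2,3,5], [2,4,9], [2,5,8], [2,7,8], [2,7,9], [3,5,6], [3,6,9], [4,6,8], [4,6,9], [5,6,7], [6,7,8]

so the chain groups are C_0 ≅ Z^9, C_1 ≅ Z^27, C_2 ≅ Z^18.

The boundary map ∂_1: C_1 → C_0 is given by ∂[p,q] = [q] − [p]. For instance
  ∂[5,7] = [7] − [5].
The 9×27 boundary matrix has rank 8 and Smith normal form diag(1,1,1,1,1,1,1,1).

The boundary map ∂_2: C_2 → C_1 maps a triangle to the signed sum of its edges. For instance
  ∂[2,5,8] = [5,8] − [2,8] + [2,5],
  ∂[2,3,4] = [3,4] − [2,4] + [2,3].
As a 27×18 matrix over Z this has rank 18, with invariant factors (1,1,1,1,1,1,1,1,1,1,1,1,1,1,1,1,1,2).

Computing H_k = (kernel of ∂_k) / (image of ∂_{k+1}):

  H_0: rank C_0 − rank ∂_1 = 9 − 8 = 1, and the invariant factors of ∂_1 are all 1, so H_0 = Z.
  H_1: rank ker ∂_1 − rank ∂_2 = (27 − 8) − 18 = 1, and ∂_2 has invariant factor 2 > 1, so H_1 = Z ⊕ Z/2Z.
  H_2: rank ker ∂_2 − rank ∂_3 = (18 − 18) − 0 = 0, and there is no ∂_3, so H_2 = 0.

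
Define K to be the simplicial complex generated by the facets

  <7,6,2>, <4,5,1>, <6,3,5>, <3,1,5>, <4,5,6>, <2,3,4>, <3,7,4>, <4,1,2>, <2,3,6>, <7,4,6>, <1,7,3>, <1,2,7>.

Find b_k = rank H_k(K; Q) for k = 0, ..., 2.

b_0 = 1, b_1 = 0, b_2 = 0.

K has 7 vertices, 18 edges, 12 triangles.
rank ∂_0 = 0, rank ∂_1 = 6 ⇒ b_0 = 7 − 0 − 6 = 1; all invariant factors of ∂_1 are 1 so no torsion. So H_0 = Z.
rank ∂_1 = 6, rank ∂_2 = 12 ⇒ b_1 = 18 − 6 − 12 = 0; ∂_2 has invariant factor(s) [2] giving torsion. So H_1 = Z/2.
rank ∂_2 = 12, rank ∂_3 = 0 ⇒ b_2 = 12 − 12 − 0 = 0. So H_2 = 0.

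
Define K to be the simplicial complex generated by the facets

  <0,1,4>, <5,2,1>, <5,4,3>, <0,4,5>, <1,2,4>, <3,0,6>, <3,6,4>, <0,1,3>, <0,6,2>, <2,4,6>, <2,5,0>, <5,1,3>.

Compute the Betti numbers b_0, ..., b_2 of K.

We work with the vertex ordering 0 < 1 < 2 < 3 < 4 < 5 < 6. The simplices of K, each written with vertices in increasing order, are:

  0-simplices (7): [0], [1], [2], [3], [4], [5], [6]
  1-simplices (18): [0,1], [0,2], [0,3], [0,4], [0,5], [0,6], [1,2], [1,3], [1,4], [1,5], [2,4], [2,5], [2,6], [3,4], [3,5], [3,6], [4,5], [4,6]
  2-simplices (12): [0,1,3], [0,1,4], [0,2,5], [0,2,6], [0,3,6], [0,4,5], [1,2,4], [1,2,5], [1,3,5], [2,4,6], [3,4,5], [3,4,6]

so the chain groups are C_0 ≅ Z^7, C_1 ≅ Z^18, C_2 ≅ Z^12.

∂_1: C_1 → C_0 is given by ∂[p,q] = [q] − [p].
As a 7×18 matrix over Z this has rank 6, with invariant factors (1,1,1,1,1,1).

Boundary ∂_2: C_2 → C_1 acts by ∂[p,q,r] = [q,r] − [p,r] + [p,q]. For instance
  ∂[2,4,6] = [4,6] − [2,6] + [2,4],
  ∂[1,3,5] = [3,5] − [1,5] + [1,3].
The resulting 18×12 matrix has rank 12, and its Smith normal form has invariant factors (1,1,1,1,1,1,1,1,1,1,1,2).

From H_k ≅ ker(∂_k) / im(∂_{k+1}) we obtain:

  H_0: rank C_0 − rank ∂_1 = 7 − 6 = 1, and the invariant factors of ∂_1 are all 1, so H_0 ≅ Z.
  H_1: rank ker ∂_1 − rank ∂_2 = (18 − 6) − 12 = 0, and ∂_2 has invariant factor 2 > 1, so H_1 ≅ Z/2.
  H_2: rank ker ∂_2 − rank ∂_3 = (12 − 12) − 0 = 0, and there is no ∂_3, so H_2 ≅ 0.

As a check, the Euler characteristic is 7 − 18 + 12 = 1, which agrees with 1 − 0 + 0 = 1.

Hence the Betti numbers are b_0 = 1, b_1 = 0, b_2 = 0.

b_0 = 1, b_1 = 0, b_2 = 0.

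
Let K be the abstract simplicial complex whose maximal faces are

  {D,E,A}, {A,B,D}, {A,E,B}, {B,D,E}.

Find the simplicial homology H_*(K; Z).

We work with the vertex ordering A < B < D < E. The simplices of K, each written with vertices in increasing order, are:

  0-simplices (4): A, B, D, E
  1-simplices (6): AB, AD, AE, BD, BE, DE
  2-simplices (4): ABD, ABE, ADE, BDE

so the chain groups are C_0 ≅ Z^4, C_1 ≅ Z^6, C_2 ≅ Z^4.

∂_1: C_1 → C_0 sends each edge [p,q] (with p < q) to q − p.
The 4×6 boundary matrix has rank 3 and Smith normal form diag(1,1,1).

∂_2: C_2 → C_1 maps a triangle to the signed sum of its edges. For instance
  ∂BDE = DE − BE + BD,
  ∂ABD = BD − AD + AB.
This gives a 6×4 integer matrix of rank 3; reducing to Smith normal form yields diagonal entries (1,1,1).

Reading off H_k = ker ∂_k / im ∂_{k+1}:

  H_0: rank C_0 − rank ∂_1 = 4 − 3 = 1, and the invariant factors of ∂_1 are all 1, so H_0 = Z.
  H_1: rank ker ∂_1 − rank ∂_2 = (6 − 3) − 3 = 0, and the invariant factors of ∂_2 are all 1, so H_1 = 0.
  H_2: rank ker ∂_2 − rank ∂_3 = (4 − 3) − 0 = 1, and there is no ∂_3, so H_2 = Z.

As a check, the Euler characteristic is 4 − 6 + 4 = 2, which agrees with 1 − 0 + 1 = 2.

H_0 = Z,  H_1 = 0,  H_2 = Z.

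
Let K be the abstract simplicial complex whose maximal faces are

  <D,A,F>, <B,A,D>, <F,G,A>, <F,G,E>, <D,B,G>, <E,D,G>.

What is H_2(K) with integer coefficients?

H_2 ≅ 0.

We work with the vertex ordering A < B < D < E < F < G. The simplices of K, each written with vertices in increasing order, are:

  0-simplices (6): A, B, D, E, F, G
  1-simplices (12): AB, AD, AF, AG, BD, BG, DE, DF, DG, EF, EG, FG
  2-simplices (6): ABD, ADF, AFG, BDG, DEG, EFG

giving chain groups C_0 ≅ Z^6, C_1 ≅ Z^12, C_2 ≅ Z^6.

The boundary map ∂_1: C_1 → C_0 sends each edge [p,q] (with p < q) to q − p.
The 6×12 boundary matrix has rank 5 and Smith normal form diag(1,1,1,1,1).

∂_2: C_2 → C_1 sends each 2-simplex [p,q,r] to [q,r] − [p,r] + [p,q]. For instance
  ∂BDG = DG − BG + BD,
  ∂DEG = EG − DG + DE.
The resulting 12×6 matrix has rank 6, and its Smith normal form has invariant factors (1,1,1,1,1,1).

Computing H_k = (kernel of ∂_k) / (image of ∂_{k+1}):

  H_2: rank ker ∂_2 − rank ∂_3 = (6 − 6) − 0 = 0, and there is no ∂_3, so H_2 = 0.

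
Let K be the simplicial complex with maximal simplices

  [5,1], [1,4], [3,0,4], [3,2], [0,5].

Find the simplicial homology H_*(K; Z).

H_0 ≅ Z,  H_1 ≅ Z,  H_2 = 0.

K has 6 vertices, 7 edges, 1 triangle.
rank ∂_0 = 0, rank ∂_1 = 5 ⇒ b_0 = 6 − 0 − 5 = 1; all invariant factors of ∂_1 are 1 so no torsion. So H_0 = Z.
rank ∂_1 = 5, rank ∂_2 = 1 ⇒ b_1 = 7 − 5 − 1 = 1; all invariant factors of ∂_2 are 1 so no torsion. So H_1 = Z.
rank ∂_2 = 1, rank ∂_3 = 0 ⇒ b_2 = 1 − 1 − 0 = 0. So H_2 = 0.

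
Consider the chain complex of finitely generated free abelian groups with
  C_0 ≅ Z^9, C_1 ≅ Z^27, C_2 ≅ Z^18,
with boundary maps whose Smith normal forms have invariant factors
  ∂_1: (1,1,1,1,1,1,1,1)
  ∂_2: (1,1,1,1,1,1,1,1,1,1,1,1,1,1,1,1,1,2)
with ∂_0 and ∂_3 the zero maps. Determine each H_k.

H_0: b_0 = 9 − 0 − 8 = 1; torsion from ∂_1 factors > 1: none. So H_0 = Z.
H_1: b_1 = 27 − 8 − 18 = 1; torsion from ∂_2 factors > 1: [2]. So H_1 = Z ⊕ Z/2.
H_2: b_2 = 18 − 18 − 0 = 0; torsion from ∂_3 factors > 1: none. So H_2 = 0.

H_0 = Z,  H_1 = Z ⊕ Z/2,  H_2 = 0.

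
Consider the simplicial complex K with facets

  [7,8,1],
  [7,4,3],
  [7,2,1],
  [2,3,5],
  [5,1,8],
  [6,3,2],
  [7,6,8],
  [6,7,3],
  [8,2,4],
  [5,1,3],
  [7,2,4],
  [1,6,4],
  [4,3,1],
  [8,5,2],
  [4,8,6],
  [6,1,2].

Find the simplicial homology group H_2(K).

Order the vertices as 1 < 2 < 3 < 4 < 5 < 6 < 7 < 8. Listing each simplex with vertices in this order, K has dimension 2 with simplices:

  0-simplices (8): [1], [2], [3], [4], [5], [6], [7], [8]
  1-simplices (24): (24 of them)
  2-simplices (16): [1,2,6], [1,2,7], [1,3,4], [1,3,5], [1,4,6], [1,5,8], [1,7,8], [2,3,5], [2,3,6], [2,4,7], [2,4,8], [2,5,8], [3,4,7], [3,6,7], [4,6,8], [6,7,8]

Hence C_0 ≅ Z^8, C_1 ≅ Z^24, C_2 ≅ Z^16.

∂_1: C_1 → C_0 maps an edge to its endpoints' difference, ∂[p,q] = q − p. For instance
  ∂[3,6] = [6] − [3].
This gives a 8×24 integer matrix of rank 7; reducing to Smith normal form yields diagonal entries (1,1,1,1,1,1,1).

∂_2: C_2 → C_1 sends each 2-simplex [p,q,r] to [q,r] − [p,r] + [p,q]. For instance
  ∂[1,7,8] = [7,8] − [1,8] + [1,7],
  ∂[1,2,6] = [2,6] − [1,6] + [1,2].
The 24×16 boundary matrix has rank 15 and Smith normal form diag(1,1,1,1,1,1,1,1,1,1,1,1,1,1,1).

Reading off H_k = ker ∂_k / im ∂_{k+1}:

  H_2: rank ker ∂_2 − rank ∂_3 = (16 − 15) − 0 = 1, and there is no ∂_3, so H_2 = Z.

(K is a triangulation of the torus T^2.)

H_2 ≅ Z.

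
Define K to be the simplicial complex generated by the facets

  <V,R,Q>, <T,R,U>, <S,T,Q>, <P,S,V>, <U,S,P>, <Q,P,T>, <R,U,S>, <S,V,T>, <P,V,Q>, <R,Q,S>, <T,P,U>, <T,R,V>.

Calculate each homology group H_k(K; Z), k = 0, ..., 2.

H_0 = Z,  H_1 = Z/2Z,  H_2 = 0.

K has 7 vertices, 18 edges, 12 triangles.
rank ∂_0 = 0, rank ∂_1 = 6 ⇒ b_0 = 7 − 0 − 6 = 1; all invariant factors of ∂_1 are 1 so no torsion. So H_0 ≅ Z.
rank ∂_1 = 6, rank ∂_2 = 12 ⇒ b_1 = 18 − 6 − 12 = 0; ∂_2 has invariant factor(s) [2] giving torsion. So H_1 ≅ Z/2Z.
rank ∂_2 = 12, rank ∂_3 = 0 ⇒ b_2 = 12 − 12 − 0 = 0. So H_2 ≅ 0.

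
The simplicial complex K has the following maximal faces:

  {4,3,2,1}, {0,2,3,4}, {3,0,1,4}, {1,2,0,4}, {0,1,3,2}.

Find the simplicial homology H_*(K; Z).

H_0 ≅ Z,  H_1 = 0,  H_2 = 0,  H_3 ≅ Z.

K has 5 vertices, 10 edges, 10 triangles, 5 3-simplices.
rank ∂_0 = 0, rank ∂_1 = 4 ⇒ b_0 = 5 − 0 − 4 = 1; all invariant factors of ∂_1 are 1 so no torsion. So H_0 ≅ Z.
rank ∂_1 = 4, rank ∂_2 = 6 ⇒ b_1 = 10 − 4 − 6 = 0; all invariant factors of ∂_2 are 1 so no torsion. So H_1 ≅ 0.
rank ∂_2 = 6, rank ∂_3 = 4 ⇒ b_2 = 10 − 6 − 4 = 0; all invariant factors of ∂_3 are 1 so no torsion. So H_2 ≅ 0.
rank ∂_3 = 4, rank ∂_4 = 0 ⇒ b_3 = 5 − 4 − 0 = 1. So H_3 ≅ Z.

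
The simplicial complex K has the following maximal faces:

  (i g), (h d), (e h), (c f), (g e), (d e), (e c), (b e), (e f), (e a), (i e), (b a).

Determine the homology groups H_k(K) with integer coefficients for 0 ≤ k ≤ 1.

H_0 = Z,  H_1 = Z^4.

K has 9 vertices, 12 edges.
rank ∂_0 = 0, rank ∂_1 = 8 ⇒ b_0 = 9 − 0 − 8 = 1; all invariant factors of ∂_1 are 1 so no torsion. So H_0 = Z.
rank ∂_1 = 8, rank ∂_2 = 0 ⇒ b_1 = 12 − 8 − 0 = 4. So H_1 = Z^4.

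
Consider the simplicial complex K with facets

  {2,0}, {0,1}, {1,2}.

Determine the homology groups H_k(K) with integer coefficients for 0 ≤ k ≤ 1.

H_0 = Z,  H_1 = Z.

Order the vertices as 0 < 1 < 2. Listing each simplex with vertices in this order, K has dimension 1 with simplices:

  0-simplices (3): [0], [1], [2]
  1-simplices (3): [0,1], [0,2], [1,2]

so the chain groups are C_0 ≅ Z^3, C_1 ≅ Z^3.

The boundary map ∂_1: C_1 → C_0 maps an edge to its endpoints' difference, ∂[p,q] = q − p. For instance
  ∂[0,2] = [2] − [0].
This gives a 3×3 integer matrix of rank 2; reducing to Smith normal form yields diagonal entries (1,1).

From H_k ≅ ker(∂_k) / im(∂_{k+1}) we obtain:

  H_0: rank C_0 − rank ∂_1 = 3 − 2 = 1, and the invariant factors of ∂_1 are all 1, so H_0 ≅ Z.
  H_1: rank ker ∂_1 − rank ∂_2 = (3 − 2) − 0 = 1, and there is no ∂_2, so H_1 ≅ Z.

As a check, the Euler characteristic is 3 − 3 = 0, which agrees with 1 − 1 = 0.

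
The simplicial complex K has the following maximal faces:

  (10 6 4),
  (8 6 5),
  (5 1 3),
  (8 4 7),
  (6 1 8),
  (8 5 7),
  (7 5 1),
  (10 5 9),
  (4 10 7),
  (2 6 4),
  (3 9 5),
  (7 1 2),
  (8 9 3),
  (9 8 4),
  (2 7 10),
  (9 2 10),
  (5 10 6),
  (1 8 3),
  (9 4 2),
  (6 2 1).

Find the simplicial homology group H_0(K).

H_0 ≅ Z.

Fix the vertex order 1 < 2 < 3 < 4 < 5 < 6 < 7 < 8 < 9 < 10 and write every simplex with vertices in increasing order. Then dim K = 2 and the simplices of K are:

  0-simplices (10): [1], [2], [3], [4], [5], [6], [7], [8], [9], [10]
  1-simplices (30): (30 of them)
  2-simplices (20): (20 of them)

Hence C_0 ≅ Z^10, C_1 ≅ Z^30, C_2 ≅ Z^20.

∂_1: C_1 → C_0 sends each edge [p,q] (with p < q) to q − p.
This gives a 10×30 integer matrix of rank 9; reducing to Smith normal form yields diagonal entries (1,1,1,1,1,1,1,1,1).

∂_2: C_2 → C_1 acts by ∂[p,q,r] = [q,r] − [p,r] + [p,q]. For instance
  ∂[5,7,8] = [7,8] − [5,8] + [5,7],
  ∂[5,6,10] = [6,10] − [5,10] + [5,6].
This gives a 30×20 integer matrix of rank 20; reducing to Smith normal form yields diagonal entries (1,1,1,1,1,1,1,1,1,1,1,1,1,1,1,1,1,1,1,2).

Reading off H_k = ker ∂_k / im ∂_{k+1}:

  H_0: rank C_0 − rank ∂_1 = 10 − 9 = 1, and the invariant factors of ∂_1 are all 1, so H_0 = Z.

(K is a triangulation of the Klein bottle.)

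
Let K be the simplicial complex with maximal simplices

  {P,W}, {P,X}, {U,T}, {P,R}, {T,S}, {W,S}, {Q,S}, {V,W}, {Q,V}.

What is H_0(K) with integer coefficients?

H_0 = Z.

We work with the vertex ordering P < Q < R < S < T < U < V < W < X. The simplices of K, each written with vertices in increasing order, are:

  0-simplices (9): P, Q, R, S, T, U, V, W, X
  1-simplices (9): PR, PW, PX, QS, QV, ST, SW, TU, VW

Hence C_0 ≅ Z^9, C_1 ≅ Z^9.

Boundary ∂_1: C_1 → C_0 is given by ∂[p,q] = [q] − [p]. For instance
  ∂PR = R − P.
This gives a 9×9 integer matrix of rank 8; reducing to Smith normal form yields diagonal entries (1,1,1,1,1,1,1,1).

Computing H_k = (kernel of ∂_k) / (image of ∂_{k+1}):

  H_0: rank C_0 − rank ∂_1 = 9 − 8 = 1, and the invariant factors of ∂_1 are all 1, so H_0 = Z.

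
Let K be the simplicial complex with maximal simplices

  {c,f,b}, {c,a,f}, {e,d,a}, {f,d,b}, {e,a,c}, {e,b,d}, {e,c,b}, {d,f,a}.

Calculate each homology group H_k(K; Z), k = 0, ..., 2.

Take the total order a < b < c < d < e < f on the vertex set. Then K (dimension 2) consists of the simplices:

  0-simplices (6): a, b, c, d, e, f
  1-simplices (12): ac, ad, ae, af, bc, bd, be, bf, ce, cf, de, df
  2-simplices (8): ace, acf, ade, adf, bce, bcf, bde, bdf

so the chain groups are C_0 ≅ Z^6, C_1 ≅ Z^12, C_2 ≅ Z^8.

Boundary ∂_1: C_1 → C_0 maps an edge to its endpoints' difference, ∂[p,q] = q − p.
This gives a 6×12 integer matrix of rank 5; reducing to Smith normal form yields diagonal entries (1,1,1,1,1).

The boundary map ∂_2: C_2 → C_1 acts by ∂[p,q,r] = [q,r] − [p,r] + [p,q]. For instance
  ∂bcf = cf − bf + bc,
  ∂adf = df − af + ad.
This gives a 12×8 integer matrix of rank 7; reducing to Smith normal form yields diagonal entries (1,1,1,1,1,1,1).

From H_k ≅ ker(∂_k) / im(∂_{k+1}) we obtain:

  H_0: rank C_0 − rank ∂_1 = 6 − 5 = 1, and the invariant factors of ∂_1 are all 1, so H_0 ≅ Z.
  H_1: rank ker ∂_1 − rank ∂_2 = (12 − 5) − 7 = 0, and the invariant factors of ∂_2 are all 1, so H_1 ≅ 0.
  H_2: rank ker ∂_2 − rank ∂_3 = (8 − 7) − 0 = 1, and there is no ∂_3, so H_2 ≅ Z.

H_0 = Z,  H_1 = 0,  H_2 = Z.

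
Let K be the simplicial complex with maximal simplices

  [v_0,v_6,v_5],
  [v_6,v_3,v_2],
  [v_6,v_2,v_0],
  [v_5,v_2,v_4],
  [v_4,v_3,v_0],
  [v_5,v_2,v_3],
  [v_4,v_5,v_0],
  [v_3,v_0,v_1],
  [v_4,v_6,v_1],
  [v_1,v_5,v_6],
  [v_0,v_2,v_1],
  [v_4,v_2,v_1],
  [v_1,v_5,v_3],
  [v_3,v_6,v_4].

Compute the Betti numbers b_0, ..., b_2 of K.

Order the vertices as v_0 < v_1 < v_2 < v_3 < v_4 < v_5 < v_6. Listing each simplex with vertices in this order, K has dimension 2 with simplices:

  0-simplices (7): [v_0], [v_1], [v_2], [v_3], [v_4], [v_5], [v_6]
  1-simplices (21): (21 of them)
  2-simplices (14): (14 of them)

Hence C_0 ≅ Z^7, C_1 ≅ Z^21, C_2 ≅ Z^14.

Boundary ∂_1: C_1 → C_0 sends each edge [p,q] (with p < q) to q − p.
As a 7×21 matrix over Z this has rank 6, with invariant factors (1,1,1,1,1,1).

The boundary map ∂_2: C_2 → C_1 maps a triangle to the signed sum of its edges. For instance
  ∂[v_3,v_4,v_6] = [v_4,v_6] − [v_3,v_6] + [v_3,v_4],
  ∂[v_1,v_2,v_4] = [v_2,v_4] − [v_1,v_4] + [v_1,v_2].
The resulting 21×14 matrix has rank 13, and its Smith normal form has invariant factors (1,1,1,1,1,1,1,1,1,1,1,1,1).

From H_k ≅ ker(∂_k) / im(∂_{k+1}) we obtain:

  H_0: rank C_0 − rank ∂_1 = 7 − 6 = 1, and the invariant factors of ∂_1 are all 1, so H_0 ≅ Z.
  H_1: rank ker ∂_1 − rank ∂_2 = (21 − 6) − 13 = 2, and the invariant factors of ∂_2 are all 1, so H_1 ≅ Z^2.
  H_2: rank ker ∂_2 − rank ∂_3 = (14 − 13) − 0 = 1, and there is no ∂_3, so H_2 ≅ Z.

(K is a triangulation of the torus T^2.)

Hence the Betti numbers are b_0 = 1, b_1 = 2, b_2 = 1.

b_0 = 1, b_1 = 2, b_2 = 1.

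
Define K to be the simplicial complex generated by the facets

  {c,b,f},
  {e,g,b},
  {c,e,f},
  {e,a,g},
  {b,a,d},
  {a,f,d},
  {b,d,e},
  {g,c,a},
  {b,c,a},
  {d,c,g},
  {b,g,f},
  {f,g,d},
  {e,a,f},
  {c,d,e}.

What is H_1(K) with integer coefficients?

We work with the vertex ordering a < b < c < d < e < f < g. The simplices of K, each written with vertices in increasing order, are:

  0-simplices (7): a, b, c, d, e, f, g
  1-simplices (21): ab, ac, ad, ae, af, ag, bc, bd, be, bf, bg, cd, ce, cf, cg, de, df, dg, ef, eg, fg
  2-simplices (14): abc, abd, acg, adf, aef, aeg, bcf, bde, beg, bfg, cde, cdg, cef, dfg

Hence C_0 ≅ Z^7, C_1 ≅ Z^21, C_2 ≅ Z^14.

Boundary ∂_1: C_1 → C_0 maps an edge to its endpoints' difference, ∂[p,q] = q − p.
This gives a 7×21 integer matrix of rank 6; reducing to Smith normal form yields diagonal entries (1,1,1,1,1,1).

∂_2: C_2 → C_1 acts by ∂[p,q,r] = [q,r] − [p,r] + [p,q]. For instance
  ∂beg = eg − bg + be,
  ∂acg = cg − ag + ac.
The resulting 21×14 matrix has rank 13, and its Smith normal form has invariant factors (1,1,1,1,1,1,1,1,1,1,1,1,1).

Reading off H_k = ker ∂_k / im ∂_{k+1}:

  H_1: rank ker ∂_1 − rank ∂_2 = (21 − 6) − 13 = 2, and the invariant factors of ∂_2 are all 1, so H_1 = Z^2.

(K is a triangulation of the torus T^2.)

H_1 ≅ Z^2.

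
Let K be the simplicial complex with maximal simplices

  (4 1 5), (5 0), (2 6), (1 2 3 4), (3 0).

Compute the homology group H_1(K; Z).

Order the vertices as 0 < 1 < 2 < 3 < 4 < 5 < 6. Listing each simplex with vertices in this order, K has dimension 3 with simplices:

  0-simplices (7): [0], [1], [2], [3], [4], [5], [6]
  1-simplices (11): [0,3], [0,5], [1,2], [1,3], [1,4], [1,5], [2,3], [2,4], [2,6], [3,4], [4,5]
  2-simplices (5): [1,2,3], [1,2,4], [1,3,4], [1,4,5], [2,3,4]
  3-simplices (1): [1,2,3,4]

giving chain groups C_0 ≅ Z^7, C_1 ≅ Z^11, C_2 ≅ Z^5, C_3 ≅ Z^1.

∂_1: C_1 → C_0 maps an edge to its endpoints' difference, ∂[p,q] = q − p.
The resulting 7×11 matrix has rank 6, and its Smith normal form has invariant factors (1,1,1,1,1,1).

The boundary map ∂_2: C_2 → C_1 acts by ∂[p,q,r] = [q,r] − [p,r] + [p,q]. For instance
  ∂[1,2,4] = [2,4] − [1,4] + [1,2],
  ∂[1,2,3] = [2,3] − [1,3] + [1,2].
As a 11×5 matrix over Z this has rank 4, with invariant factors (1,1,1,1).

The boundary map ∂_3: C_3 → C_2 sends each 3-simplex σ to the alternating sum Σ_i (−1)^i (σ with its i-th vertex removed). For instance
  ∂[1,2,3,4] = [2,3,4] − [1,3,4] + [1,2,4] − [1,2,3].
The 5×1 boundary matrix has rank 1 and Smith normal form diag(1).

Reading off H_k = ker ∂_k / im ∂_{k+1}:

  H_1: rank ker ∂_1 − rank ∂_2 = (11 − 6) − 4 = 1, and the invariant factors of ∂_2 are all 1, so H_1 = Z.

H_1 ≅ Z.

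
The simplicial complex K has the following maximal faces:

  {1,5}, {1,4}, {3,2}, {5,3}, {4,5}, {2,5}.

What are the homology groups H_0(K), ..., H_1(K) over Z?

We work with the vertex ordering 1 < 2 < 3 < 4 < 5. The simplices of K, each written with vertices in increasing order, are:

  0-simplices (5): [1], [2], [3], [4], [5]
  1-simplices (6): [1,4], [1,5], [2,3], [2,5], [3,5], [4,5]

so the chain groups are C_0 ≅ Z^5, C_1 ≅ Z^6.

∂_1: C_1 → C_0 maps an edge to its endpoints' difference, ∂[p,q] = q − p. For instance
  ∂[1,5] = [5] − [1].
This gives a 5×6 integer matrix of rank 4; reducing to Smith normal form yields diagonal entries (1,1,1,1).

Reading off H_k = ker ∂_k / im ∂_{k+1}:

  H_0: rank C_0 − rank ∂_1 = 5 − 4 = 1, and the invariant factors of ∂_1 are all 1, so H_0 = Z.
  H_1: rank ker ∂_1 − rank ∂_2 = (6 − 4) − 0 = 2, and there is no ∂_2, so H_1 = Z^2.

(K is a triangulation of a wedge of 2 circles.)

H_0 = Z,  H_1 = Z^2.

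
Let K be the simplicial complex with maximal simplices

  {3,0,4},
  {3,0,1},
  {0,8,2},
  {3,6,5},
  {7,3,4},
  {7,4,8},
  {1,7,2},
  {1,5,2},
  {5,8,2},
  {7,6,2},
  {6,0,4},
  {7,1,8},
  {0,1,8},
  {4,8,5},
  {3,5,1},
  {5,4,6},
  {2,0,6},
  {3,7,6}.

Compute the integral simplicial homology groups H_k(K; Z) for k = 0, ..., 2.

H_0 ≅ Z,  H_1 ≅ Z ⊕ Z/2,  H_2 = 0.

Fix the vertex order 0 < 1 < 2 < 3 < 4 < 5 < 6 < 7 < 8 and write every simplex with vertices in increasing order. Then dim K = 2 and the simplices of K are:

  0-simplices (9): [0], [1], [2], [3], [4], [5], [6], [7], [8]
  1-simplices (27): (27 of them)
  2-simplices (18): [0,1,3], [0,1,8], [0,2,6], [0,2,8], [0,3,4], [0,4,6], [1,2,5], [1,2,7], [1,3,5], [1,7,8], [2,5,8], [2,6,7], [3,4,7], [3,5,6], [3,6,7], [4,5,6], [4,5,8], [4,7,8]

Hence C_0 ≅ Z^9, C_1 ≅ Z^27, C_2 ≅ Z^18.

Boundary ∂_1: C_1 → C_0 maps an edge to its endpoints' difference, ∂[p,q] = q − p. For instance
  ∂[4,6] = [6] − [4].
As a 9×27 matrix over Z this has rank 8, with invariant factors (1,1,1,1,1,1,1,1).

Boundary ∂_2: C_2 → C_1 sends each 2-simplex [p,q,r] to [q,r] − [p,r] + [p,q]. For instance
  ∂[3,6,7] = [6,7] − [3,7] + [3,6],
  ∂[1,2,7] = [2,7] − [1,7] + [1,2].
The 27×18 boundary matrix has rank 18 and Smith normal form diag(1,1,1,1,1,1,1,1,1,1,1,1,1,1,1,1,1,2).

Now H_k = ker ∂_k / im ∂_{k+1}, so:

  H_0: rank C_0 − rank ∂_1 = 9 − 8 = 1, and the invariant factors of ∂_1 are all 1, so H_0 = Z.
  H_1: rank ker ∂_1 − rank ∂_2 = (27 − 8) − 18 = 1, and ∂_2 has invariant factor 2 > 1, so H_1 = Z ⊕ Z/2.
  H_2: rank ker ∂_2 − rank ∂_3 = (18 − 18) − 0 = 0, and there is no ∂_3, so H_2 = 0.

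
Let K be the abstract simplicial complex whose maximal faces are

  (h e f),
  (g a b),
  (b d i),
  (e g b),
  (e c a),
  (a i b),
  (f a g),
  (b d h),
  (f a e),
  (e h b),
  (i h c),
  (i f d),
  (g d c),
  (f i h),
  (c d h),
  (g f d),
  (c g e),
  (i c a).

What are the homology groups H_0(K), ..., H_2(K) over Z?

We work with the vertex ordering a < b < c < d < e < f < g < h < i. The simplices of K, each written with vertices in increasing order, are:

  0-simplices (9): a, b, c, d, e, f, g, h, i
  1-simplices (27): ab, ac, ae, af, ag, ai, bd, be, bg, bh, bi, cd, ce, cg, ch, ci, df, dg, dh, di, ef, eg, eh, fg, fh, fi, hi
  2-simplices (18): abg, abi, ace, aci, aef, afg, bdh, bdi, beg, beh, cdg, cdh, ceg, chi, dfg, dfi, efh, fhi

giving chain groups C_0 ≅ Z^9, C_1 ≅ Z^27, C_2 ≅ Z^18.

∂_1: C_1 → C_0 sends each edge [p,q] (with p < q) to q − p. For instance
  ∂df = f − d.
As a 9×27 matrix over Z this has rank 8, with invariant factors (1,1,1,1,1,1,1,1).

The boundary map ∂_2: C_2 → C_1 acts by ∂[p,q,r] = [q,r] − [p,r] + [p,q]. For instance
  ∂ace = ce − ae + ac,
  ∂chi = hi − ci + ch.
The 27×18 boundary matrix has rank 18 and Smith normal form diag(1,1,1,1,1,1,1,1,1,1,1,1,1,1,1,1,1,2).

Reading off H_k = ker ∂_k / im ∂_{k+1}:

  H_0: rank C_0 − rank ∂_1 = 9 − 8 = 1, and the invariant factors of ∂_1 are all 1, so H_0 ≅ Z.
  H_1: rank ker ∂_1 − rank ∂_2 = (27 − 8) − 18 = 1, and ∂_2 has invariant factor 2 > 1, so H_1 ≅ Z ⊕ Z/2.
  H_2: rank ker ∂_2 − rank ∂_3 = (18 − 18) − 0 = 0, and there is no ∂_3, so H_2 ≅ 0.

H_0 ≅ Z,  H_1 ≅ Z ⊕ Z/2,  H_2 = 0.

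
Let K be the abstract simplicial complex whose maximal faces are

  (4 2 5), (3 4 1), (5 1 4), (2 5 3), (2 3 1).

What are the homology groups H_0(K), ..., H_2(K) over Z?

Order the vertices as 1 < 2 < 3 < 4 < 5. Listing each simplex with vertices in this order, K has dimension 2 with simplices:

  0-simplices (5): [1], [2], [3], [4], [5]
  1-simplices (10): [1,2], [1,3], [1,4], [1,5], [2,3], [2,4], [2,5], [3,4], [3,5], [4,5]
  2-simplices (5): [1,2,3], [1,3,4], [1,4,5], [2,3,5], [2,4,5]

Hence C_0 ≅ Z^5, C_1 ≅ Z^10, C_2 ≅ Z^5.

Boundary ∂_1: C_1 → C_0 sends each edge [p,q] (with p < q) to q − p.
The 5×10 boundary matrix has rank 4 and Smith normal form diag(1,1,1,1).

The boundary map ∂_2: C_2 → C_1 acts by ∂[p,q,r] = [q,r] − [p,r] + [p,q]. For instance
  ∂[1,4,5] = [4,5] − [1,5] + [1,4],
  ∂[1,3,4] = [3,4] − [1,4] + [1,3].
The resulting 10×5 matrix has rank 5, and its Smith normal form has invariant factors (1,1,1,1,1).

Computing H_k = (kernel of ∂_k) / (image of ∂_{k+1}):

  H_0: rank C_0 − rank ∂_1 = 5 − 4 = 1, and the invariant factors of ∂_1 are all 1, so H_0 = Z.
  H_1: rank ker ∂_1 − rank ∂_2 = (10 − 4) − 5 = 1, and the invariant factors of ∂_2 are all 1, so H_1 = Z.
  H_2: rank ker ∂_2 − rank ∂_3 = (5 − 5) − 0 = 0, and there is no ∂_3, so H_2 = 0.

H_0 ≅ Z,  H_1 ≅ Z,  H_2 = 0.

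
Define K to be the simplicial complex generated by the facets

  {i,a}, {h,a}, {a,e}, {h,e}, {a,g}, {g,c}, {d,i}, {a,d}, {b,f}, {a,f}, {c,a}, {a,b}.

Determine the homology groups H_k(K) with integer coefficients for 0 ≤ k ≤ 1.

Take the total order a < b < c < d < e < f < g < h < i on the vertex set. Then K (dimension 1) consists of the simplices:

  0-simplices (9): a, b, c, d, e, f, g, h, i
  1-simplices (12): ab, ac, ad, ae, af, ag, ah, ai, bf, cg, di, eh

Hence C_0 ≅ Z^9, C_1 ≅ Z^12.

∂_1: C_1 → C_0 is given by ∂[p,q] = [q] − [p]. For instance
  ∂ah = h − a.
As a 9×12 matrix over Z this has rank 8, with invariant factors (1,1,1,1,1,1,1,1).

From H_k ≅ ker(∂_k) / im(∂_{k+1}) we obtain:

  H_0: rank C_0 − rank ∂_1 = 9 − 8 = 1, and the invariant factors of ∂_1 are all 1, so H_0 = Z.
  H_1: rank ker ∂_1 − rank ∂_2 = (12 − 8) − 0 = 4, and there is no ∂_2, so H_1 = Z^4.

As a check, the Euler characteristic is 9 − 12 = -3, which agrees with 1 − 4 = -3.

H_0 = Z,  H_1 = Z^4.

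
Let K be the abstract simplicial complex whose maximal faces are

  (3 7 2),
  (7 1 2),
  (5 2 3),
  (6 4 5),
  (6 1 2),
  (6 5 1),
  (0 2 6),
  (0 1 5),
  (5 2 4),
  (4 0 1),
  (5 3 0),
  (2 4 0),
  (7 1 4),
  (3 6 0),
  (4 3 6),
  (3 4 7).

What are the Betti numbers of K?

K has 8 vertices, 24 edges, 16 triangles.
rank ∂_0 = 0, rank ∂_1 = 7 ⇒ b_0 = 8 − 0 − 7 = 1; all invariant factors of ∂_1 are 1 so no torsion. So H_0 = Z.
rank ∂_1 = 7, rank ∂_2 = 15 ⇒ b_1 = 24 − 7 − 15 = 2; all invariant factors of ∂_2 are 1 so no torsion. So H_1 = Z^2.
rank ∂_2 = 15, rank ∂_3 = 0 ⇒ b_2 = 16 − 15 − 0 = 1. So H_2 = Z.

b_0 = 1, b_1 = 2, b_2 = 1.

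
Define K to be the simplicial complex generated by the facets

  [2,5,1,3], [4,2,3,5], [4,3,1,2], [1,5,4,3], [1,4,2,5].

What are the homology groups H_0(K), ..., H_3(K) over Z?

H_0 = Z,  H_1 = 0,  H_2 = 0,  H_3 = Z.

Order the vertices as 1 < 2 < 3 < 4 < 5. Listing each simplex with vertices in this order, K has dimension 3 with simplices:

  0-simplices (5): [1], [2], [3], [4], [5]
  1-simplices (10): [1,2], [1,3], [1,4], [1,5], [2,3], [2,4], [2,5], [3,4], [3,5], [4,5]
  2-simplices (10): [1,2,3], [1,2,4], [1,2,5], [1,3,4], [1,3,5], [1,4,5], [2,3,4], [2,3,5], [2,4,5], [3,4,5]
  3-simplices (5): [1,2,3,4], [1,2,3,5], [1,2,4,5], [1,3,4,5], [2,3,4,5]

giving chain groups C_0 ≅ Z^5, C_1 ≅ Z^10, C_2 ≅ Z^10, C_3 ≅ Z^5.

∂_1: C_1 → C_0 sends each edge [p,q] (with p < q) to q − p. For instance
  ∂[1,3] = [3] − [1].
As a 5×10 matrix over Z this has rank 4, with invariant factors (1,1,1,1).

∂_2: C_2 → C_1 acts by ∂[p,q,r] = [q,r] − [p,r] + [p,q]. For instance
  ∂[1,2,3] = [2,3] − [1,3] + [1,2],
  ∂[1,2,5] = [2,5] − [1,5] + [1,2].
This gives a 10×10 integer matrix of rank 6; reducing to Smith normal form yields diagonal entries (1,1,1,1,1,1).

The boundary map ∂_3: C_3 → C_2 sends each 3-simplex σ to the alternating sum Σ_i (−1)^i (σ with its i-th vertex removed). For instance
  ∂[1,3,4,5] = [3,4,5] − [1,4,5] + [1,3,5] − [1,3,4],
  ∂[1,2,4,5] = [2,4,5] − [1,4,5] + [1,2,5] − [1,2,4].
This gives a 10×5 integer matrix of rank 4; reducing to Smith normal form yields diagonal entries (1,1,1,1).

Reading off H_k = ker ∂_k / im ∂_{k+1}:

  H_0: rank C_0 − rank ∂_1 = 5 − 4 = 1, and the invariant factors of ∂_1 are all 1, so H_0 ≅ Z.
  H_1: rank ker ∂_1 − rank ∂_2 = (10 − 4) − 6 = 0, and the invariant factors of ∂_2 are all 1, so H_1 ≅ 0.
  H_2: rank ker ∂_2 − rank ∂_3 = (10 − 6) − 4 = 0, and the invariant factors of ∂_3 are all 1, so H_2 ≅ 0.
  H_3: rank ker ∂_3 − rank ∂_4 = (5 − 4) − 0 = 1, and there is no ∂_4, so H_3 ≅ Z.

(K is a triangulation of the 3-sphere S^3.)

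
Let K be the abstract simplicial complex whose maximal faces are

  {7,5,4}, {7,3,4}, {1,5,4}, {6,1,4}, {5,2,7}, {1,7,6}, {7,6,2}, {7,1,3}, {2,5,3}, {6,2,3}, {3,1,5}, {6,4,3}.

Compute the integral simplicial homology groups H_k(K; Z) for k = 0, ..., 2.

Take the total order 1 < 2 < 3 < 4 < 5 < 6 < 7 on the vertex set. Then K (dimension 2) consists of the simplices:

  0-simplices (7): [1], [2], [3], [4], [5], [6], [7]
  1-simplices (18): [1,3], [1,4], [1,5], [1,6], [1,7], [2,3], [2,5], [2,6], [2,7], [3,4], [3,5], [3,6], [3,7], [4,5], [4,6], [4,7], [5,7], [6,7]
  2-simplices (12): [1,3,5], [1,3,7], [1,4,5], [1,4,6], [1,6,7], [2,3,5], [2,3,6], [2,5,7], [2,6,7], [3,4,6], [3,4,7], [4,5,7]

Hence C_0 ≅ Z^7, C_1 ≅ Z^18, C_2 ≅ Z^12.

The boundary map ∂_1: C_1 → C_0 is given by ∂[p,q] = [q] − [p]. For instance
  ∂[1,4] = [4] − [1].
The 7×18 boundary matrix has rank 6 and Smith normal form diag(1,1,1,1,1,1).

∂_2: C_2 → C_1 sends each 2-simplex [p,q,r] to [q,r] − [p,r] + [p,q]. For instance
  ∂[1,3,5] = [3,5] − [1,5] + [1,3],
  ∂[1,4,6] = [4,6] − [1,6] + [1,4].
The resulting 18×12 matrix has rank 12, and its Smith normal form has invariant factors (1,1,1,1,1,1,1,1,1,1,1,2).

Computing H_k = (kernel of ∂_k) / (image of ∂_{k+1}):

  H_0: rank C_0 − rank ∂_1 = 7 − 6 = 1, and the invariant factors of ∂_1 are all 1, so H_0 = Z.
  H_1: rank ker ∂_1 − rank ∂_2 = (18 − 6) − 12 = 0, and ∂_2 has invariant factor 2 > 1, so H_1 = Z/2.
  H_2: rank ker ∂_2 − rank ∂_3 = (12 − 12) − 0 = 0, and there is no ∂_3, so H_2 = 0.

(K is a triangulation of the real projective plane RP^2.)

H_0 ≅ Z,  H_1 ≅ Z/2,  H_2 = 0.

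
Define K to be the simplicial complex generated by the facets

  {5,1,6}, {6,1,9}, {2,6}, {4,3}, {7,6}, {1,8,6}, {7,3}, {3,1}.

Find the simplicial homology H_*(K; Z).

H_0 = Z,  H_1 = Z,  H_2 = 0.

We work with the vertex ordering 1 < 2 < 3 < 4 < 5 < 6 < 7 < 8 < 9. The simplices of K, each written with vertices in increasing order, are:

  0-simplices (9): [1], [2], [3], [4], [5], [6], [7], [8], [9]
  1-simplices (12): [1,3], [1,5], [1,6], [1,8], [1,9], [2,6], [3,4], [3,7], [5,6], [6,7], [6,8], [6,9]
  2-simplices (3): [1,5,6], [1,6,8], [1,6,9]

so the chain groups are C_0 ≅ Z^9, C_1 ≅ Z^12, C_2 ≅ Z^3.

The boundary map ∂_1: C_1 → C_0 sends each edge [p,q] (with p < q) to q − p. For instance
  ∂[6,7] = [7] − [6].
The 9×12 boundary matrix has rank 8 and Smith normal form diag(1,1,1,1,1,1,1,1).

The boundary map ∂_2: C_2 → C_1 maps a triangle to the signed sum of its edges. For instance
  ∂[1,6,9] = [6,9] − [1,9] + [1,6],
  ∂[1,5,6] = [5,6] − [1,6] + [1,5].
This gives a 12×3 integer matrix of rank 3; reducing to Smith normal form yields diagonal entries (1,1,1).

Computing H_k = (kernel of ∂_k) / (image of ∂_{k+1}):

  H_0: rank C_0 − rank ∂_1 = 9 − 8 = 1, and the invariant factors of ∂_1 are all 1, so H_0 = Z.
  H_1: rank ker ∂_1 − rank ∂_2 = (12 − 8) − 3 = 1, and the invariant factors of ∂_2 are all 1, so H_1 = Z.
  H_2: rank ker ∂_2 − rank ∂_3 = (3 − 3) − 0 = 0, and there is no ∂_3, so H_2 = 0.

As a check, the Euler characteristic is 9 − 12 + 3 = 0, which agrees with 1 − 1 + 0 = 0.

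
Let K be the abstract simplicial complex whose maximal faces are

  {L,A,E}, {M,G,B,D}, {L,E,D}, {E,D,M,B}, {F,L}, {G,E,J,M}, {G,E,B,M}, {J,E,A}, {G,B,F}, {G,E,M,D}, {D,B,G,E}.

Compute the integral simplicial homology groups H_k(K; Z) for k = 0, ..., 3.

Fix the vertex order A < B < D < E < F < G < J < L < M and write every simplex with vertices in increasing order. Then dim K = 3 and the simplices of K are:

  0-simplices (9): A, B, D, E, F, G, J, L, M
  1-simplices (21): AE, AJ, AL, BD, BE, BF, BG, BM, DE, DG, DL, DM, EG, EJ, EL, EM, FG, FL, GJ, GM, JM
  2-simplices (17): AEJ, AEL, BDE, BDG, BDM, BEG, BEM, BFG, BGM, DEG, DEL, DEM, DGM, EGJ, EGM, EJM, GJM
  3-simplices (6): BDEG, BDEM, BDGM, BEGM, DEGM, EGJM

Hence C_0 ≅ Z^9, C_1 ≅ Z^21, C_2 ≅ Z^17, C_3 ≅ Z^6.

The boundary map ∂_1: C_1 → C_0 maps an edge to its endpoints' difference, ∂[p,q] = q − p.
The 9×21 boundary matrix has rank 8 and Smith normal form diag(1,1,1,1,1,1,1,1).

The boundary map ∂_2: C_2 → C_1 maps a triangle to the signed sum of its edges. For instance
  ∂BDM = DM − BM + BD,
  ∂DEM = EM − DM + DE.
The resulting 21×17 matrix has rank 12, and its Smith normal form has invariant factors (1,1,1,1,1,1,1,1,1,1,1,1).

∂_3: C_3 → C_2 sends each 3-simplex σ to the alternating sum Σ_i (−1)^i (σ with its i-th vertex removed). For instance
  ∂BDEM = DEM − BEM + BDM − BDE,
  ∂EGJM = GJM − EJM + EGM − EGJ.
As a 17×6 matrix over Z this has rank 5, with invariant factors (1,1,1,1,1).

Computing H_k = (kernel of ∂_k) / (image of ∂_{k+1}):

  H_0: rank C_0 − rank ∂_1 = 9 − 8 = 1, and the invariant factors of ∂_1 are all 1, so H_0 ≅ Z.
  H_1: rank ker ∂_1 − rank ∂_2 = (21 − 8) − 12 = 1, and the invariant factors of ∂_2 are all 1, so H_1 ≅ Z.
  H_2: rank ker ∂_2 − rank ∂_3 = (17 − 12) − 5 = 0, and the invariant factors of ∂_3 are all 1, so H_2 ≅ 0.
  H_3: rank ker ∂_3 − rank ∂_4 = (6 − 5) − 0 = 1, and there is no ∂_4, so H_3 ≅ Z.

H_0 = Z,  H_1 = Z,  H_2 = 0,  H_3 = Z.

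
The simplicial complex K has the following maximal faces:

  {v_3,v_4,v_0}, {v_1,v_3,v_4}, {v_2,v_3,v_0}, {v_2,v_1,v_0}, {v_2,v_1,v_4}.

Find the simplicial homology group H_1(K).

We work with the vertex ordering v_0 < v_1 < v_2 < v_3 < v_4. The simplices of K, each written with vertices in increasing order, are:

  0-simplices (5): [v_0], [v_1], [v_2], [v_3], [v_4]
  1-simplices (10): [v_0,v_1], [v_0,v_2], [v_0,v_3], [v_0,v_4], [v_1,v_2], [v_1,v_3], [v_1,v_4], [v_2,v_3], [v_2,v_4], [v_3,v_4]
  2-simplices (5): [v_0,v_1,v_2], [v_0,v_2,v_3], [v_0,v_3,v_4], [v_1,v_2,v_4], [v_1,v_3,v_4]

so the chain groups are C_0 ≅ Z^5, C_1 ≅ Z^10, C_2 ≅ Z^5.

The boundary map ∂_1: C_1 → C_0 is given by ∂[p,q] = [q] − [p].
This gives a 5×10 integer matrix of rank 4; reducing to Smith normal form yields diagonal entries (1,1,1,1).

The boundary map ∂_2: C_2 → C_1 sends each 2-simplex [p,q,r] to [q,r] − [p,r] + [p,q]. For instance
  ∂[v_0,v_3,v_4] = [v_3,v_4] − [v_0,v_4] + [v_0,v_3],
  ∂[v_1,v_3,v_4] = [v_3,v_4] − [v_1,v_4] + [v_1,v_3].
The 10×5 boundary matrix has rank 5 and Smith normal form diag(1,1,1,1,1).

Reading off H_k = ker ∂_k / im ∂_{k+1}:

  H_1: rank ker ∂_1 − rank ∂_2 = (10 − 4) − 5 = 1, and the invariant factors of ∂_2 are all 1, so H_1 ≅ Z.

(K is a triangulation of the Möbius band.)

H_1 ≅ Z.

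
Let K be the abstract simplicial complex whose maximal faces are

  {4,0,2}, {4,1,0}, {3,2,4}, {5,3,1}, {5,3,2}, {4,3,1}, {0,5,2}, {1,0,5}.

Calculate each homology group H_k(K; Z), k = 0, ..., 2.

K has 6 vertices, 12 edges, 8 triangles.
rank ∂_0 = 0, rank ∂_1 = 5 ⇒ b_0 = 6 − 0 − 5 = 1; all invariant factors of ∂_1 are 1 so no torsion. So H_0 ≅ Z.
rank ∂_1 = 5, rank ∂_2 = 7 ⇒ b_1 = 12 − 5 − 7 = 0; all invariant factors of ∂_2 are 1 so no torsion. So H_1 ≅ 0.
rank ∂_2 = 7, rank ∂_3 = 0 ⇒ b_2 = 8 − 7 − 0 = 1. So H_2 ≅ Z.

H_0 = Z,  H_1 = 0,  H_2 = Z.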